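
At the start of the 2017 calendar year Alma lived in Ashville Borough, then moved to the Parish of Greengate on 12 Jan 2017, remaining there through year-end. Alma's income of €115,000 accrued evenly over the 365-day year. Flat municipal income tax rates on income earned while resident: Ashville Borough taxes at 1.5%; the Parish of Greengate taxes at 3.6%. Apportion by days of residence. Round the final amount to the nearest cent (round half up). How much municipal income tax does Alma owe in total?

Ashville Borough, 1 Jan – 11 Jan 2017: 11 days → €115,000 × 1.5% × 11/365 = €51.9863
The Parish of Greengate, 12 Jan – 31 Dec 2017: 354 days → €115,000 × 3.6% × 354/365 = €4,015.2329
Total = €4,067.2192

€4,067.22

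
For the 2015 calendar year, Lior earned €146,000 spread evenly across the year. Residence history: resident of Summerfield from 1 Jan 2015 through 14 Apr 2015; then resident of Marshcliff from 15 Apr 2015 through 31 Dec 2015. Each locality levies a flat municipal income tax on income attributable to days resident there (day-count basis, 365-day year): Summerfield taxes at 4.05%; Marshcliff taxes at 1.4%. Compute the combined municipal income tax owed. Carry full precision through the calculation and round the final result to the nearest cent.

€3,146.40

Summerfield, 1 Jan – 14 Apr 2015: 104 days → €146,000 × 4.05% × 104/365 = €1,684.8000
Marshcliff, 15 Apr – 31 Dec 2015: 261 days → €146,000 × 1.4% × 261/365 = €1,461.6000
Total = €3,146.4000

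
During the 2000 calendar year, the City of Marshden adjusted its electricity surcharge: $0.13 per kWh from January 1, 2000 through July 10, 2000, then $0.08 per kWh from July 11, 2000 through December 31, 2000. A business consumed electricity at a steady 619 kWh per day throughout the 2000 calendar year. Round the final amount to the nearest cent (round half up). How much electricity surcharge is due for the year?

$24,066.72

January 1 – July 10, 2000: 192 days × 619 kWh/day = 118,848 kWh at $0.13/kWh → $15,450.24
July 11 – December 31, 2000: 174 days × 619 kWh/day = 107,706 kWh at $0.08/kWh → $8,616.48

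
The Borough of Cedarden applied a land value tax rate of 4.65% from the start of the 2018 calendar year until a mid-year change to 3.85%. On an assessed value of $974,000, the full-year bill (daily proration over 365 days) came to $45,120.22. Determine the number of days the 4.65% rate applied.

357 days

Let d = days at the first rate; then 365 − d days at the second rate.
$974,000 × [4.65%·d + 3.85%·(365−d)] / 365 = $45,120.22
Solving gives d = 357, so the new rate took effect on 24 December 2018.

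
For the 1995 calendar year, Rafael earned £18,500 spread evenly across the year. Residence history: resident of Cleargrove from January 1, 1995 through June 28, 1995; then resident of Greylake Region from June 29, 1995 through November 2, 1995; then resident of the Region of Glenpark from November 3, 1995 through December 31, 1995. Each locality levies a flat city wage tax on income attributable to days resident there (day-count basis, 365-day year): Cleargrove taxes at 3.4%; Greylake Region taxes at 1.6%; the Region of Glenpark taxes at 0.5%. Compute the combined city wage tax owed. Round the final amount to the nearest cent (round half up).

£426.41

Cleargrove, January 1 – June 28, 1995: 179 days → £18,500 × 3.4% × 179/365 = £308.4685
Greylake Region, June 29 – November 2, 1995: 127 days → £18,500 × 1.6% × 127/365 = £102.9918
The Region of Glenpark, November 3 – December 31, 1995: 59 days → £18,500 × 0.5% × 59/365 = £14.9521
Total = £426.4123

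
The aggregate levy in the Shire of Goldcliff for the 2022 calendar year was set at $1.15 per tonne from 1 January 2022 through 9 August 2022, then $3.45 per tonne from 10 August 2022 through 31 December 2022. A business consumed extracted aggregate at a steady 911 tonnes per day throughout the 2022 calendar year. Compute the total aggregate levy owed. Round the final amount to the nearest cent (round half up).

$684,115.45

1 January – 9 August 2022: 221 days × 911 tonnes/day = 201,331 tonnes at $1.15/tonne → $231,530.65
10 August – 31 December 2022: 144 days × 911 tonnes/day = 131,184 tonnes at $3.45/tonne → $452,584.80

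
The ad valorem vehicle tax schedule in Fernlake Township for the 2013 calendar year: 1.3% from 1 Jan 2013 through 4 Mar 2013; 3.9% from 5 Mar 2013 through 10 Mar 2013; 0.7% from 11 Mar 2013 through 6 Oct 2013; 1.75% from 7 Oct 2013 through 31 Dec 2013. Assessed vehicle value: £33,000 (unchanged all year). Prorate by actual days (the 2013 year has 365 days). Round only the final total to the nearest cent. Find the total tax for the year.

1 Jan – 4 Mar 2013: 63 days at 1.3% → £33,000 × 1.3% × 63/365 = £74.0466
5 Mar – 10 Mar 2013: 6 days at 3.9% → £33,000 × 3.9% × 6/365 = £21.1562
11 Mar – 6 Oct 2013: 210 days at 0.7% → £33,000 × 0.7% × 210/365 = £132.9041
7 Oct – 31 Dec 2013: 86 days at 1.75% → £33,000 × 1.75% × 86/365 = £136.0685
Total = £364.1753

£364.18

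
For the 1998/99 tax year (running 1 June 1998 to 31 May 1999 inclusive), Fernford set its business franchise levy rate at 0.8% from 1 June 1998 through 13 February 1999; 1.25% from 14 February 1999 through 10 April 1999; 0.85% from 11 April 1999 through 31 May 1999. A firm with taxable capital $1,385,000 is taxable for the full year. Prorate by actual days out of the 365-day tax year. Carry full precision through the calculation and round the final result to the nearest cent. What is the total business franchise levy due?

1 June 1998 – 13 February 1999: 258 days at 0.8% → $1,385,000 × 0.8% × 258/365 = $7,831.8904
14 February – 10 April 1999: 56 days at 1.25% → $1,385,000 × 1.25% × 56/365 = $2,656.1644
11 April – 31 May 1999: 51 days at 0.85% → $1,385,000 × 0.85% × 51/365 = $1,644.9247
Total = $12,132.9795

$12,132.98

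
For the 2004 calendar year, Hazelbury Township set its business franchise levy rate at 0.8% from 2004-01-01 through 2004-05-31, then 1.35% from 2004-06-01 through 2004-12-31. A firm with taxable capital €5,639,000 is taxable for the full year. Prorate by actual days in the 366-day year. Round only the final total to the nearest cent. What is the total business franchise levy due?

2004-01-01 to 2004-05-31: 152 days at 0.8% → €5,639,000 × 0.8% × 152/366 = €18,735.0383
2004-06-01 to 2004-12-31: 214 days at 1.35% → €5,639,000 × 1.35% × 214/366 = €44,511.1230
Total = €63,246.1612

€63,246.16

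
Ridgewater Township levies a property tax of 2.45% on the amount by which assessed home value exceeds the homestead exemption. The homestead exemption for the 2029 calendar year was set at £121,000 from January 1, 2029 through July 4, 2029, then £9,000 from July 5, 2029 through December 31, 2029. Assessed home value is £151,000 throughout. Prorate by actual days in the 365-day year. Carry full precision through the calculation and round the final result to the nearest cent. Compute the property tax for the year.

January 1 – July 4, 2029: 185 days, exemption £121,000 → (£151,000 − £121,000) × 2.45% × 185/365 = £372.5342
July 5 – December 31, 2029: 180 days, exemption £9,000 → (£151,000 − £9,000) × 2.45% × 180/365 = £1,715.6712
Total = £2,088.2055

£2,088.21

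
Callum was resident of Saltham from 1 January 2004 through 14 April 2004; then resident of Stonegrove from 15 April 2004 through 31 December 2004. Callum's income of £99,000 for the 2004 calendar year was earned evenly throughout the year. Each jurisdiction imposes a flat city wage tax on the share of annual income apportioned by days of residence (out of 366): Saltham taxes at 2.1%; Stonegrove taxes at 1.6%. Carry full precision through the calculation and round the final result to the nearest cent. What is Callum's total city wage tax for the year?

£1,726.01

Saltham, 1 January – 14 April 2004: 105 days → £99,000 × 2.1% × 105/366 = £596.4344
Stonegrove, 15 April – 31 December 2004: 261 days → £99,000 × 1.6% × 261/366 = £1,129.5738
Total = £1,726.0082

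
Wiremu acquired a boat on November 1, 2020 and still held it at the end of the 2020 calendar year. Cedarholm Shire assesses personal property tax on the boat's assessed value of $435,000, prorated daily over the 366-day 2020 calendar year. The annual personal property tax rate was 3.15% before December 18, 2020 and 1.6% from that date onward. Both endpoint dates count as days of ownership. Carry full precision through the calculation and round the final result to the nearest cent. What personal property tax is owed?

$2,025.84

November 1 – December 17, 2020: 47 days at 3.15% → $435,000 × 3.15% × 47/366 = $1,759.6107
December 18 – December 31, 2020: 14 days at 1.6% → $435,000 × 1.6% × 14/366 = $266.2295
Total = $2,025.8402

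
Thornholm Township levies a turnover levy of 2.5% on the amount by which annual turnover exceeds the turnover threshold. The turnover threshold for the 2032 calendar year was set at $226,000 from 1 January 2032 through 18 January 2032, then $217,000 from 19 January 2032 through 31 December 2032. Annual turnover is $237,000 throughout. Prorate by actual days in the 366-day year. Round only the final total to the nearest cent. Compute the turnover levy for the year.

1 January – 18 January 2032: 18 days, exemption $226,000 → ($237,000 − $226,000) × 2.5% × 18/366 = $13.5246
19 January – 31 December 2032: 348 days, exemption $217,000 → ($237,000 − $217,000) × 2.5% × 348/366 = $475.4098
Total = $488.9344

$488.93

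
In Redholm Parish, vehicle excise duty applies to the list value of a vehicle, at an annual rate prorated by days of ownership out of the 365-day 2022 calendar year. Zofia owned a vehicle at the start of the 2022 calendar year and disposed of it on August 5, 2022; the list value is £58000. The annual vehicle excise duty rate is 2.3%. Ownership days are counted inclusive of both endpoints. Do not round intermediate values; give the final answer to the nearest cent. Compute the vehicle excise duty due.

£793.09

Days held (January 1 – August 5, 2022): 217 out of 365
Tax = £58000 × 2.3% × 217/365 = £793.0904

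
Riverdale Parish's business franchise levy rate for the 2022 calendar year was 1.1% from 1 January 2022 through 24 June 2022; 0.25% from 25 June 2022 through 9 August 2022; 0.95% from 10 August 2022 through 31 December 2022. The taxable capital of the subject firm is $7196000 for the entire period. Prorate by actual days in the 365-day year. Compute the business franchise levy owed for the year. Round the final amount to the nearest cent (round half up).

1 January – 24 June 2022: 175 days at 1.1% → $7196000 × 1.1% × 175/365 = $37951.5068
25 June – 9 August 2022: 46 days at 0.25% → $7196000 × 0.25% × 46/365 = $2267.2329
10 August – 31 December 2022: 144 days at 0.95% → $7196000 × 0.95% × 144/365 = $26970.2137
Total = $67188.9534

$67188.95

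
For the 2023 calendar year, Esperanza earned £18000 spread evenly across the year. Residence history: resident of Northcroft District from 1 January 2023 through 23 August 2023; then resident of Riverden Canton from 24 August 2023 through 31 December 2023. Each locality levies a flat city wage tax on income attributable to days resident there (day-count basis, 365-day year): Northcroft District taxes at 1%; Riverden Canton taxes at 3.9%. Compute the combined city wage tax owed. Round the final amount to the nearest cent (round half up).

Northcroft District, 1 January – 23 August 2023: 235 days → £18000 × 1% × 235/365 = £115.8904
Riverden Canton, 24 August – 31 December 2023: 130 days → £18000 × 3.9% × 130/365 = £250.0274
Total = £365.9178

£365.92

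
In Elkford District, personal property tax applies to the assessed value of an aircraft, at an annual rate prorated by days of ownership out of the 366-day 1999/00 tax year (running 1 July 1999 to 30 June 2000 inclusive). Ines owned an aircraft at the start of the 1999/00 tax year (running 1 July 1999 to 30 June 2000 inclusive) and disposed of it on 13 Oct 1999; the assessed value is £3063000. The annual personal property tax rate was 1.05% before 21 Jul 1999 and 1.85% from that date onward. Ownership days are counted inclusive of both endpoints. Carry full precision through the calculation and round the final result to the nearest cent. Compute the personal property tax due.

1 Jul – 20 Jul 1999: 20 days at 1.05% → £3063000 × 1.05% × 20/366 = £1757.4590
21 Jul – 13 Oct 1999: 85 days at 1.85% → £3063000 × 1.85% × 85/366 = £13160.0205
Total = £14917.4795

£14917.48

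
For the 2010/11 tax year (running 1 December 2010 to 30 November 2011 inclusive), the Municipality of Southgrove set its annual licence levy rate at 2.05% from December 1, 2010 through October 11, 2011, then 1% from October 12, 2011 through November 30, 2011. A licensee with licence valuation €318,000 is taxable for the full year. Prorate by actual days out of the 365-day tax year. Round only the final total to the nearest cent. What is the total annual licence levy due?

December 1, 2010 – October 11, 2011: 315 days at 2.05% → €318,000 × 2.05% × 315/365 = €5,625.9863
October 12 – November 30, 2011: 50 days at 1% → €318,000 × 1% × 50/365 = €435.6164
Total = €6,061.6027

€6,061.60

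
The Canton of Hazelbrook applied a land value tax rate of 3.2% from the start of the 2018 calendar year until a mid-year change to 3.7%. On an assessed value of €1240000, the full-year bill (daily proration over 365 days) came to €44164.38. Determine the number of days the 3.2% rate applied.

Let d = days at the first rate; then 365 − d days at the second rate.
€1240000 × [3.2%·d + 3.7%·(365−d)] / 365 = €44164.38
Solving gives d = 101, so the new rate took effect on April 12, 2018.

101 days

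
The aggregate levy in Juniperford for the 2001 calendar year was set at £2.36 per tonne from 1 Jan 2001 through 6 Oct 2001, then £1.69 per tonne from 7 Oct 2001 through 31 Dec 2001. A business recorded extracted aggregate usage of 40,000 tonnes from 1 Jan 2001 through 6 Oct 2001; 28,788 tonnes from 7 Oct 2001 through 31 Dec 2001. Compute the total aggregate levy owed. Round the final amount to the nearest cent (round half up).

1 Jan – 6 Oct 2001: 40,000 tonnes at £2.36/tonne → £94400.00
7 Oct – 31 Dec 2001: 28,788 tonnes at £1.69/tonne → £48651.72

£143051.72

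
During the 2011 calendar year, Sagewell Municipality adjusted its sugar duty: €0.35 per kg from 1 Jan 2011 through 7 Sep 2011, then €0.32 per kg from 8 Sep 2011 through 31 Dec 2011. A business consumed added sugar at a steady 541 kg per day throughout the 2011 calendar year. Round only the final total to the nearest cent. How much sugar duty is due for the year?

€67,246.30

1 Jan – 7 Sep 2011: 250 days × 541 kg/day = 135,250 kg at €0.35/kg → €47,337.50
8 Sep – 31 Dec 2011: 115 days × 541 kg/day = 62,215 kg at €0.32/kg → €19,908.80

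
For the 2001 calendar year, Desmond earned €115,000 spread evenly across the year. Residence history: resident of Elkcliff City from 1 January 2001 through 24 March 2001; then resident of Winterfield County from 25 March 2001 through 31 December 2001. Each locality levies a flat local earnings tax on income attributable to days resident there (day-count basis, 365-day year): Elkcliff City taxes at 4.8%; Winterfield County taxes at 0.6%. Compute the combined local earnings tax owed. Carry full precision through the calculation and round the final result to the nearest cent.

Elkcliff City, 1 January – 24 March 2001: 83 days → €115,000 × 4.8% × 83/365 = €1,255.2329
Winterfield County, 25 March – 31 December 2001: 282 days → €115,000 × 0.6% × 282/365 = €533.0959
Total = €1,788.3288

€1,788.33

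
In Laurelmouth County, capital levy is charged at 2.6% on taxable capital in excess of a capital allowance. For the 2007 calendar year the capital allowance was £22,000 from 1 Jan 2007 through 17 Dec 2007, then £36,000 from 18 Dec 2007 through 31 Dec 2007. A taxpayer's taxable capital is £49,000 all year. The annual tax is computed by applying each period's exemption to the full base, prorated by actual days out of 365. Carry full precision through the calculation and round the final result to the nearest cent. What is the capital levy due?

1 Jan – 17 Dec 2007: 351 days, exemption £22,000 → (£49,000 − £22,000) × 2.6% × 351/365 = £675.0740
18 Dec – 31 Dec 2007: 14 days, exemption £36,000 → (£49,000 − £36,000) × 2.6% × 14/365 = £12.9644
Total = £688.0384

£688.04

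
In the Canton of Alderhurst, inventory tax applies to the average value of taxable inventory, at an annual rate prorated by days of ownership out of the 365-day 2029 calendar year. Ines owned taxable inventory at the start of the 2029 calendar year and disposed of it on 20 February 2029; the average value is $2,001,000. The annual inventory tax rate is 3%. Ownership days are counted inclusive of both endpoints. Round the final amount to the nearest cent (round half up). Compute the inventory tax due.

Days held (1 January – 20 February 2029): 51 out of 365
Tax = $2,001,000 × 3% × 51/365 = $8,387.7534

$8,387.75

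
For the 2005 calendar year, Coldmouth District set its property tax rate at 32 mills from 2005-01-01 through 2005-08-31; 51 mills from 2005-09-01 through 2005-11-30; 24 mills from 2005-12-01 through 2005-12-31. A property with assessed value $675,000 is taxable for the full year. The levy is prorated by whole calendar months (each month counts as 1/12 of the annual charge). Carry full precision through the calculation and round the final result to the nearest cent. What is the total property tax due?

$24,356.25

2005-01-01 to 2005-08-31: 8 months at 32 mills → $675,000 × 3.2% × 8/12 = $14,400.0000
2005-09-01 to 2005-11-30: 3 months at 51 mills → $675,000 × 5.1% × 3/12 = $8,606.2500
2005-12-01 to 2005-12-31: 1 month at 24 mills → $675,000 × 2.4% × 1/12 = $1,350.0000
Total = $24,356.2500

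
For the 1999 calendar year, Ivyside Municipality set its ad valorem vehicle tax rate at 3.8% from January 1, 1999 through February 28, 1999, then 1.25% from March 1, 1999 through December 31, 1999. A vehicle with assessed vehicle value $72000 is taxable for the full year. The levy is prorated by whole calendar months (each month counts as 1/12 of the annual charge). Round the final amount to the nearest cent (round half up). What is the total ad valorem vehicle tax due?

January 1 – February 28, 1999: 2 months at 3.8% → $72000 × 3.8% × 2/12 = $456.0000
March 1 – December 31, 1999: 10 months at 1.25% → $72000 × 1.25% × 10/12 = $750.0000
Total = $1206.0000

$1206.00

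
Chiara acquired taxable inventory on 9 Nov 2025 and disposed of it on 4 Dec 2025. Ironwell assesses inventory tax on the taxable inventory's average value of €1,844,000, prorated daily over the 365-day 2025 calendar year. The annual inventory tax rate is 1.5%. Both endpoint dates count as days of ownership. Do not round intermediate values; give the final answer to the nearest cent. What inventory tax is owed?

€1,970.30

Days held (9 Nov – 4 Dec 2025): 26 out of 365
Tax = €1,844,000 × 1.5% × 26/365 = €1,970.3014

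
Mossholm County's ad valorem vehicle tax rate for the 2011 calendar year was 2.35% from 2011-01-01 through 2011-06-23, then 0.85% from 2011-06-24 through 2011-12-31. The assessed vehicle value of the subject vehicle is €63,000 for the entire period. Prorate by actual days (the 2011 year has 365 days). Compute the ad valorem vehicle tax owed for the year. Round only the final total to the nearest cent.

2011-01-01 to 2011-06-23: 174 days at 2.35% → €63,000 × 2.35% × 174/365 = €705.7726
2011-06-24 to 2011-12-31: 191 days at 0.85% → €63,000 × 0.85% × 191/365 = €280.2205
Total = €985.9932

€985.99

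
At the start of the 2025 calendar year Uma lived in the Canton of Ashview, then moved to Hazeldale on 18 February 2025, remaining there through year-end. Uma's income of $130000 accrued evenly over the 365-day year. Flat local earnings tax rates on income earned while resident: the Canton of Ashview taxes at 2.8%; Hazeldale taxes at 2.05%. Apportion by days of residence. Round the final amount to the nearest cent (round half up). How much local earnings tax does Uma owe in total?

$2793.22

The Canton of Ashview, 1 January – 17 February 2025: 48 days → $130000 × 2.8% × 48/365 = $478.6849
Hazeldale, 18 February – 31 December 2025: 317 days → $130000 × 2.05% × 317/365 = $2314.5342
Total = $2793.2192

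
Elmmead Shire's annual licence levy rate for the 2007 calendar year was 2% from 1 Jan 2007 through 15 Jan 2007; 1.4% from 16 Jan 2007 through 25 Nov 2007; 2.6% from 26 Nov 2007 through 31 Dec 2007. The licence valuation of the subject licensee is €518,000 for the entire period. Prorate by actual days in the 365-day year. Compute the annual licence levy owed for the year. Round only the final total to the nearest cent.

1 Jan – 15 Jan 2007: 15 days at 2% → €518,000 × 2% × 15/365 = €425.7534
16 Jan – 25 Nov 2007: 314 days at 1.4% → €518,000 × 1.4% × 314/365 = €6,238.7068
26 Nov – 31 Dec 2007: 36 days at 2.6% → €518,000 × 2.6% × 36/365 = €1,328.3507
Total = €7,992.8110

€7,992.81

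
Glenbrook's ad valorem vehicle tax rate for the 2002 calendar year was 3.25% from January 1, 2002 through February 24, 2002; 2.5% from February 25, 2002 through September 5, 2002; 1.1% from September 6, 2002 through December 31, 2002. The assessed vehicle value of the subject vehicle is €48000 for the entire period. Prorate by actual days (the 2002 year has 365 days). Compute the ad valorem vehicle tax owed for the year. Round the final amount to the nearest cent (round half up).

€1038.84

January 1 – February 24, 2002: 55 days at 3.25% → €48000 × 3.25% × 55/365 = €235.0685
February 25 – September 5, 2002: 193 days at 2.5% → €48000 × 2.5% × 193/365 = €634.5205
September 6 – December 31, 2002: 117 days at 1.1% → €48000 × 1.1% × 117/365 = €169.2493
Total = €1038.8384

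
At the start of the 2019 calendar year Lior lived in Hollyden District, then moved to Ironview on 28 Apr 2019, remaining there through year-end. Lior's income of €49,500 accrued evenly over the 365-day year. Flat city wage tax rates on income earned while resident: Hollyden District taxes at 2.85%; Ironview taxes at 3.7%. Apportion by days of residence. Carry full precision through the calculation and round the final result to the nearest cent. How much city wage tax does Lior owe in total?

Hollyden District, 1 Jan – 27 Apr 2019: 117 days → €49,500 × 2.85% × 117/365 = €452.2130
Ironview, 28 Apr – 31 Dec 2019: 248 days → €49,500 × 3.7% × 248/365 = €1,244.4164
Total = €1,696.6295

€1,696.63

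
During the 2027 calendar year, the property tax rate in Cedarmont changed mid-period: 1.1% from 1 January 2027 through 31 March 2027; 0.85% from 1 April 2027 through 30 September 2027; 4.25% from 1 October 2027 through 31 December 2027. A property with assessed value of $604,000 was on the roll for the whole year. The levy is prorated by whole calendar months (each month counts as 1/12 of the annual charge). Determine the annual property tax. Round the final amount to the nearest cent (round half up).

1 January – 31 March 2027: 3 months at 1.1% → $604,000 × 1.1% × 3/12 = $1,661.0000
1 April – 30 September 2027: 6 months at 0.85% → $604,000 × 0.85% × 6/12 = $2,567.0000
1 October – 31 December 2027: 3 months at 4.25% → $604,000 × 4.25% × 3/12 = $6,417.5000
Total = $10,645.5000

$10,645.50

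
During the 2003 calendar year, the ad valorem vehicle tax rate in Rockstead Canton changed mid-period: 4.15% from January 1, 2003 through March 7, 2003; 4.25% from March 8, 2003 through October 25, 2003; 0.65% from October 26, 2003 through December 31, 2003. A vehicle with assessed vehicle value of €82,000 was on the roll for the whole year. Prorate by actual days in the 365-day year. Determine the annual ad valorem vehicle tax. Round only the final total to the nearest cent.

January 1 – March 7, 2003: 66 days at 4.15% → €82,000 × 4.15% × 66/365 = €615.3370
March 8 – October 25, 2003: 232 days at 4.25% → €82,000 × 4.25% × 232/365 = €2,215.1233
October 26 – December 31, 2003: 67 days at 0.65% → €82,000 × 0.65% × 67/365 = €97.8384
Total = €2,928.2986

€2,928.30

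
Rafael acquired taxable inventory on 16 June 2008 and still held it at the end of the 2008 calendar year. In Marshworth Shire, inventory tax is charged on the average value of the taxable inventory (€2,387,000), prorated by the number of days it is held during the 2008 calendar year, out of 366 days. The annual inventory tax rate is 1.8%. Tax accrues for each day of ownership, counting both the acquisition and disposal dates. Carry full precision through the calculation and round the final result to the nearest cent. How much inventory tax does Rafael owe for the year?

Days held (16 June – 31 December 2008): 199 out of 366
Tax = €2,387,000 × 1.8% × 199/366 = €23,361.2951

€23,361.30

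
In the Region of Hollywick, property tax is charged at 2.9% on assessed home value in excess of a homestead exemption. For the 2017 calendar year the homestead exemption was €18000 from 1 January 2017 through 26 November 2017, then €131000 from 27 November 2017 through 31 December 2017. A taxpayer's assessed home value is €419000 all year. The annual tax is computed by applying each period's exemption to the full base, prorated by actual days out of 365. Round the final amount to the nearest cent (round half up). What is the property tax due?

€11314.77

1 January – 26 November 2017: 330 days, exemption €18000 → (€419000 − €18000) × 2.9% × 330/365 = €10513.8904
27 November – 31 December 2017: 35 days, exemption €131000 → (€419000 − €131000) × 2.9% × 35/365 = €800.8767
Total = €11314.7671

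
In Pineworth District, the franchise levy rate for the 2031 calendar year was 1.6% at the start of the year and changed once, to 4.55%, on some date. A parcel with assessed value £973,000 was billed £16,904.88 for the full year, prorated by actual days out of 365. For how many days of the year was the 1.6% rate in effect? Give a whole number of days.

Let d = days at the first rate; then 365 − d days at the second rate.
£973,000 × [1.6%·d + 4.55%·(365−d)] / 365 = £16,904.88
Solving gives d = 348, so the new rate took effect on December 15, 2031.

348 days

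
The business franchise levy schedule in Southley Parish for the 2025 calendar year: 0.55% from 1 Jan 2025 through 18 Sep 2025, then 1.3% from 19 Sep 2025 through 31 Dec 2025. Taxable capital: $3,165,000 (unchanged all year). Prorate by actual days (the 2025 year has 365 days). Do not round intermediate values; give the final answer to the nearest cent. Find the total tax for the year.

1 Jan – 18 Sep 2025: 261 days at 0.55% → $3,165,000 × 0.55% × 261/365 = $12,447.5548
19 Sep – 31 Dec 2025: 104 days at 1.3% → $3,165,000 × 1.3% × 104/365 = $11,723.5068
Total = $24,171.0616

$24,171.06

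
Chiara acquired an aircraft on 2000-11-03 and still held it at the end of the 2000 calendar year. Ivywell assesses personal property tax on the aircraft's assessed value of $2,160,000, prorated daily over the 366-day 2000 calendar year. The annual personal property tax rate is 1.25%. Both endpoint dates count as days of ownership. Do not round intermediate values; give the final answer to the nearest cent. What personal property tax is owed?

$4,352.46

Days held (2000-11-03 to 2000-12-31): 59 out of 366
Tax = $2,160,000 × 1.25% × 59/366 = $4,352.4590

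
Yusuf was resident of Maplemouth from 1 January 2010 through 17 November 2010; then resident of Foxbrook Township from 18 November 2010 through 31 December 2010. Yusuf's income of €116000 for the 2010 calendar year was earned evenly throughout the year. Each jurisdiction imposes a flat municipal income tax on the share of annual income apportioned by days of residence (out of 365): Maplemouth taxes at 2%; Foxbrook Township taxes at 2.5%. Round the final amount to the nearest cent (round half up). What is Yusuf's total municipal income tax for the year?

€2389.92

Maplemouth, 1 January – 17 November 2010: 321 days → €116000 × 2% × 321/365 = €2040.3288
Foxbrook Township, 18 November – 31 December 2010: 44 days → €116000 × 2.5% × 44/365 = €349.5890
Total = €2389.9178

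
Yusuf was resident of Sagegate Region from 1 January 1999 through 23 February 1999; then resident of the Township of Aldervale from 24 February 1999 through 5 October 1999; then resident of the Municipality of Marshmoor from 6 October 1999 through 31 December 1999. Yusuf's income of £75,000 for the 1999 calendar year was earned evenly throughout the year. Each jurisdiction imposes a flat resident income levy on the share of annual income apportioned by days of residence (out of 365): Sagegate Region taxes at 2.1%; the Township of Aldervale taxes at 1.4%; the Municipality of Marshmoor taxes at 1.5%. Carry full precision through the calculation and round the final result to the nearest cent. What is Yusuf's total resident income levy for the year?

Sagegate Region, 1 January – 23 February 1999: 54 days → £75,000 × 2.1% × 54/365 = £233.0137
The Township of Aldervale, 24 February – 5 October 1999: 224 days → £75,000 × 1.4% × 224/365 = £644.3836
The Municipality of Marshmoor, 6 October – 31 December 1999: 87 days → £75,000 × 1.5% × 87/365 = £268.1507
Total = £1,145.5479

£1,145.55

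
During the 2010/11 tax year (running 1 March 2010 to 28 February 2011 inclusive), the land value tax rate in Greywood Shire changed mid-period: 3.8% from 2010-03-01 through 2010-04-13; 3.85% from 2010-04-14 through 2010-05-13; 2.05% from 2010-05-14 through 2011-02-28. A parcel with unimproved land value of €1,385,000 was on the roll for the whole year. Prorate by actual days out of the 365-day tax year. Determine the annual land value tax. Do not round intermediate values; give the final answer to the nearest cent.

2010-03-01 to 2010-04-13: 44 days at 3.8% → €1,385,000 × 3.8% × 44/365 = €6,344.4384
2010-04-14 to 2010-05-13: 30 days at 3.85% → €1,385,000 × 3.85% × 30/365 = €4,382.6712
2010-05-14 to 2011-02-28: 291 days at 2.05% → €1,385,000 × 2.05% × 291/365 = €22,636.2123
Total = €33,363.3219

€33,363.32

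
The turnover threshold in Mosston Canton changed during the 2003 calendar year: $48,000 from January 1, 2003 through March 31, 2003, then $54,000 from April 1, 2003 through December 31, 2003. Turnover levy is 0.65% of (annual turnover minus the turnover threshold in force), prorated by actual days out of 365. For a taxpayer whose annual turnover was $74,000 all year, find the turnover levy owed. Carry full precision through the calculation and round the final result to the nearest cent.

January 1 – March 31, 2003: 90 days, exemption $48,000 → ($74,000 − $48,000) × 0.65% × 90/365 = $41.6712
April 1 – December 31, 2003: 275 days, exemption $54,000 → ($74,000 − $54,000) × 0.65% × 275/365 = $97.9452
Total = $139.6164

$139.62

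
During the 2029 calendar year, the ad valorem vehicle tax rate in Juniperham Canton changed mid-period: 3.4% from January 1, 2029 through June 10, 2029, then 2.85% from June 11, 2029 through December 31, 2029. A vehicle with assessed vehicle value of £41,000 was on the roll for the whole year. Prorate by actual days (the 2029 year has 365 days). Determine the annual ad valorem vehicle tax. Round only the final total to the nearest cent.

£1,267.97

January 1 – June 10, 2029: 161 days at 3.4% → £41,000 × 3.4% × 161/365 = £614.8877
June 11 – December 31, 2029: 204 days at 2.85% → £41,000 × 2.85% × 204/365 = £653.0795
Total = £1,267.9671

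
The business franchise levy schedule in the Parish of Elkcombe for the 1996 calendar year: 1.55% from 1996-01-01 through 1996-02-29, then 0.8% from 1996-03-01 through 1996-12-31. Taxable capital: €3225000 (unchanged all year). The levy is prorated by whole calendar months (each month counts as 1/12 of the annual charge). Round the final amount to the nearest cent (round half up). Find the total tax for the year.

€29831.25

1996-01-01 to 1996-02-29: 2 months at 1.55% → €3225000 × 1.55% × 2/12 = €8331.2500
1996-03-01 to 1996-12-31: 10 months at 0.8% → €3225000 × 0.8% × 10/12 = €21500.0000
Total = €29831.2500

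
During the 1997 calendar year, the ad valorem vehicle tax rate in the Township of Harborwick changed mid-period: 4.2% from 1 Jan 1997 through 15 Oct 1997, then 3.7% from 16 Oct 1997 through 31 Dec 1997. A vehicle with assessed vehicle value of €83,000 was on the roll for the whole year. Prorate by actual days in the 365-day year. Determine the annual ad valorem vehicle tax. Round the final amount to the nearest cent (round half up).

€3,398.45

1 Jan – 15 Oct 1997: 288 days at 4.2% → €83,000 × 4.2% × 288/365 = €2,750.5973
16 Oct – 31 Dec 1997: 77 days at 3.7% → €83,000 × 3.7% × 77/365 = €647.8548
Total = €3,398.4521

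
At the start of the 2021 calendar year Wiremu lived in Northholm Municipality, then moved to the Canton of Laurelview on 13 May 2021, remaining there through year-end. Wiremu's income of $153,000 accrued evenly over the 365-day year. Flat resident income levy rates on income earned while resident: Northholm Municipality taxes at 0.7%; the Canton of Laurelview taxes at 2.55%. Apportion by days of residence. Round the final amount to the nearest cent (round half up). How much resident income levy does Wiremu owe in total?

Northholm Municipality, 1 Jan – 12 May 2021: 132 days → $153,000 × 0.7% × 132/365 = $387.3205
The Canton of Laurelview, 13 May – 31 Dec 2021: 233 days → $153,000 × 2.55% × 233/365 = $2,490.5466
Total = $2,877.8671

$2,877.87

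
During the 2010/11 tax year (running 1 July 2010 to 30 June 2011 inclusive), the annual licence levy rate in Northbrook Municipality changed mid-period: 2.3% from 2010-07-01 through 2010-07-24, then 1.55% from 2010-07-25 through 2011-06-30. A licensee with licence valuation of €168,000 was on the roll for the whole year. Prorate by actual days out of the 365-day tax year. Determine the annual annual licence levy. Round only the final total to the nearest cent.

2010-07-01 to 2010-07-24: 24 days at 2.3% → €168,000 × 2.3% × 24/365 = €254.0712
2010-07-25 to 2011-06-30: 341 days at 1.55% → €168,000 × 1.55% × 341/365 = €2,432.7781
Total = €2,686.8493

€2,686.85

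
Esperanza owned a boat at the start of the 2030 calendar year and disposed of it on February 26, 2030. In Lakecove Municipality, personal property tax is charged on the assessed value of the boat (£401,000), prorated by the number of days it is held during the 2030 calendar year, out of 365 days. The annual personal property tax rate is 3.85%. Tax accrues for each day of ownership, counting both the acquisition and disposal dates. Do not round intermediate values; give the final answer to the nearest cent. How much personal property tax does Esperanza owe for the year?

£2,410.94

Days held (January 1 – February 26, 2030): 57 out of 365
Tax = £401,000 × 3.85% × 57/365 = £2,410.9438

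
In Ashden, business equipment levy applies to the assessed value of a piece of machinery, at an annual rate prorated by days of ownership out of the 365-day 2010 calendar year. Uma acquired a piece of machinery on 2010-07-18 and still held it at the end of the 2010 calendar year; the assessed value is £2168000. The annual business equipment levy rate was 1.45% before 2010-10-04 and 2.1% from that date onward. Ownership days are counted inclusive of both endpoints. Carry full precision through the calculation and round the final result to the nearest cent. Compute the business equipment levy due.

2010-07-18 to 2010-10-03: 78 days at 1.45% → £2168000 × 1.45% × 78/365 = £6717.8301
2010-10-04 to 2010-12-31: 89 days at 2.1% → £2168000 × 2.1% × 89/365 = £11101.3479
Total = £17819.1781

£17819.18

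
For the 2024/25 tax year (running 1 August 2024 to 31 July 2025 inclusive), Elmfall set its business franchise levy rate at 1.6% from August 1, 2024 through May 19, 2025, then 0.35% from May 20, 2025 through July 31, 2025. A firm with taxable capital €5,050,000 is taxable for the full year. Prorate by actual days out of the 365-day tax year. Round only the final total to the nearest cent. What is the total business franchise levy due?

August 1, 2024 – May 19, 2025: 292 days at 1.6% → €5,050,000 × 1.6% × 292/365 = €64,640.0000
May 20 – July 31, 2025: 73 days at 0.35% → €5,050,000 × 0.35% × 73/365 = €3,535.0000
Total = €68,175.0000

€68,175.00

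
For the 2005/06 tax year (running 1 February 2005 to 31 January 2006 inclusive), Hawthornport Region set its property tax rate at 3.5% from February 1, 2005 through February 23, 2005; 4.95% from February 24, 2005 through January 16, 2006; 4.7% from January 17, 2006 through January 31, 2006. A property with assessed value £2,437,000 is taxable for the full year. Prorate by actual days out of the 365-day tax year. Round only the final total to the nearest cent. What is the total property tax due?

£118,154.44

February 1 – February 23, 2005: 23 days at 3.5% → £2,437,000 × 3.5% × 23/365 = £5,374.7534
February 24, 2005 – January 16, 2006: 327 days at 4.95% → £2,437,000 × 4.95% × 327/365 = £108,072.6041
January 17 – January 31, 2006: 15 days at 4.7% → £2,437,000 × 4.7% × 15/365 = £4,707.0822
Total = £118,154.4397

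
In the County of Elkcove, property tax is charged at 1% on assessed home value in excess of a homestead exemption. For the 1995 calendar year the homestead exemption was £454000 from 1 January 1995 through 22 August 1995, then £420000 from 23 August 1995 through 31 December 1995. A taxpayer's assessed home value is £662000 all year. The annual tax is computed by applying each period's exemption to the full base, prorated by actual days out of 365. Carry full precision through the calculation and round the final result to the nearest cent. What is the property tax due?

£2202.03

1 January – 22 August 1995: 234 days, exemption £454000 → (£662000 − £454000) × 1% × 234/365 = £1333.4795
23 August – 31 December 1995: 131 days, exemption £420000 → (£662000 − £420000) × 1% × 131/365 = £868.5479
Total = £2202.0274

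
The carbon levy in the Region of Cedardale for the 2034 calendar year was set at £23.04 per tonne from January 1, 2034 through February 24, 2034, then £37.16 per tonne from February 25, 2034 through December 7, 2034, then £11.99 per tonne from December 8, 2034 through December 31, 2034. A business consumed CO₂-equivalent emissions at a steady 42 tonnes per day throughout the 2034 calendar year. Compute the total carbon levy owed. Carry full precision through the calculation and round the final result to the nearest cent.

£511,674.24

January 1 – February 24, 2034: 55 days × 42 tonnes/day = 2,310 tonnes at £23.04/tonne → £53,222.40
February 25 – December 7, 2034: 286 days × 42 tonnes/day = 12,012 tonnes at £37.16/tonne → £446,365.92
December 8 – December 31, 2034: 24 days × 42 tonnes/day = 1,008 tonnes at £11.99/tonne → £12,085.92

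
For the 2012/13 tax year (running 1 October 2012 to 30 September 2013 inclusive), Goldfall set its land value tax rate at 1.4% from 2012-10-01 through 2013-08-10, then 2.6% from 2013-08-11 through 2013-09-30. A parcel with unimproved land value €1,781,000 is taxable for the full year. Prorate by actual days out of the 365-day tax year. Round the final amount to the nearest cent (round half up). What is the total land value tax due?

€27,920.22

2012-10-01 to 2013-08-10: 314 days at 1.4% → €1,781,000 × 1.4% × 314/365 = €21,450.0712
2013-08-11 to 2013-09-30: 51 days at 2.6% → €1,781,000 × 2.6% × 51/365 = €6,470.1534
Total = €27,920.2247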